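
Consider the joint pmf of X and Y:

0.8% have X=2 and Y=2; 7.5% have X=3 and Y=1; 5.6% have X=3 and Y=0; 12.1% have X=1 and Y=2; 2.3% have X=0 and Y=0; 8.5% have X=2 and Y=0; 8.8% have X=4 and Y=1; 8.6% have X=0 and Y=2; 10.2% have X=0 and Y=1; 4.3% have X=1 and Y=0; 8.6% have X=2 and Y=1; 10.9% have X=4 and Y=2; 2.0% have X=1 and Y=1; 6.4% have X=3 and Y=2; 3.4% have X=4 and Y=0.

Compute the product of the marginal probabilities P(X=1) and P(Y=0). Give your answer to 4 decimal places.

P(X=1) = 0.043 + 0.020 + 0.121 = 0.184.
P(Y=0) = 0.023 + 0.043 + 0.085 + 0.056 + 0.034 = 0.241.
Product: 0.184 × 0.241 = 0.0443.

0.0443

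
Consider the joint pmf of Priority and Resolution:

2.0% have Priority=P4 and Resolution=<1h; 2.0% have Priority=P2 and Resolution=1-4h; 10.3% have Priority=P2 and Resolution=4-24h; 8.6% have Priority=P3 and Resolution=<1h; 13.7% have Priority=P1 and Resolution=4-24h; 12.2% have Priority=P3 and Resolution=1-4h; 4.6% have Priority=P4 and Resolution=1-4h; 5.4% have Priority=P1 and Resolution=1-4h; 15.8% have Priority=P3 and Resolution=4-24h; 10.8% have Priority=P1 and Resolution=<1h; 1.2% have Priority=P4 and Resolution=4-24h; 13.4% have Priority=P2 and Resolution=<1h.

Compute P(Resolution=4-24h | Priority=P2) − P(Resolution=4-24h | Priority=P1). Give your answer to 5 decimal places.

P(Priority=P2) = 0.134 + 0.020 + 0.103 = 0.257; P(Resolution=4-24h | Priority=P2) = 0.103/0.257 = 0.400778.
P(Priority=P1) = 0.108 + 0.054 + 0.137 = 0.299; P(Resolution=4-24h | Priority=P1) = 0.137/0.299 = 0.458194.
Difference = -0.05742.

-0.05742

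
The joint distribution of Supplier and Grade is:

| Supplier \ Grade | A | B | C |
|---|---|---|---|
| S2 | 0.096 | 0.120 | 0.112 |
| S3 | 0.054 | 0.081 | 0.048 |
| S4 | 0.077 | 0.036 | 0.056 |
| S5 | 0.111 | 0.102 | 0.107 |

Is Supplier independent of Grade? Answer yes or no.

no

P(Supplier=S4) = 0.169 and P(Grade=B) = 0.339, so their product is 0.05729, but P(Supplier=S4, Grade=B) = 0.036. Since these differ, Supplier and Grade are not independent.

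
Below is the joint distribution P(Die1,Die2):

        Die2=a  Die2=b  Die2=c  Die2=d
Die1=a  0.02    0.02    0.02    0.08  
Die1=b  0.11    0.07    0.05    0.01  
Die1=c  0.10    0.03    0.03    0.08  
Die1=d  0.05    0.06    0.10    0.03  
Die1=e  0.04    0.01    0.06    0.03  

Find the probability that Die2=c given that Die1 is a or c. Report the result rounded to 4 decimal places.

0.1316

P(Die1=a) = 0.02 + 0.02 + 0.02 + 0.08 = 0.14.
P(Die1=c) = 0.10 + 0.03 + 0.03 + 0.08 = 0.24.
P(Die1 ∈ {a, c}) = 0.14 + 0.24 = 0.38; P(Die2=c, Die1 ∈ {a, c}) = 0.02 + 0.03 = 0.05.
P(Die2=c | Die1 ∈ {a, c}) = 0.05/0.38 = 0.1316.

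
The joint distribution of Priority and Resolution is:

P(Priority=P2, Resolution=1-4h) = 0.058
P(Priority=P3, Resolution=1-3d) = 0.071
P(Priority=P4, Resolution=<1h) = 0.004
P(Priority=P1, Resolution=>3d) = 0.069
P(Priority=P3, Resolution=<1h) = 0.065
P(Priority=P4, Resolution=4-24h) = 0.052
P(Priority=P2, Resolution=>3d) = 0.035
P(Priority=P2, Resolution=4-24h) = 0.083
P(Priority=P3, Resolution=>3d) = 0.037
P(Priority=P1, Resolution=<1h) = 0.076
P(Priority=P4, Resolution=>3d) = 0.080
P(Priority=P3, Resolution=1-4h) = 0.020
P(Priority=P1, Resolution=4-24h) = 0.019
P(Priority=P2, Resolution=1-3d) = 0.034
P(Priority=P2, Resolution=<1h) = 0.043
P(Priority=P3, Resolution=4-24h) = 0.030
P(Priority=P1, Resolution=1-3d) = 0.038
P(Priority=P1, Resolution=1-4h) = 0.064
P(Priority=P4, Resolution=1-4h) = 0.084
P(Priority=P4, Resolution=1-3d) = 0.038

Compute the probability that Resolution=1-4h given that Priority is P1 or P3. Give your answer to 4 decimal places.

0.1718

P(Priority=P1) = 0.076 + 0.064 + 0.019 + 0.038 + 0.069 = 0.266.
P(Priority=P3) = 0.065 + 0.020 + 0.030 + 0.071 + 0.037 = 0.223.
P(Priority ∈ {P1, P3}) = 0.266 + 0.223 = 0.489; P(Resolution=1-4h, Priority ∈ {P1, P3}) = 0.064 + 0.020 = 0.084.
P(Resolution=1-4h | Priority ∈ {P1, P3}) = 0.084/0.489 = 0.1718.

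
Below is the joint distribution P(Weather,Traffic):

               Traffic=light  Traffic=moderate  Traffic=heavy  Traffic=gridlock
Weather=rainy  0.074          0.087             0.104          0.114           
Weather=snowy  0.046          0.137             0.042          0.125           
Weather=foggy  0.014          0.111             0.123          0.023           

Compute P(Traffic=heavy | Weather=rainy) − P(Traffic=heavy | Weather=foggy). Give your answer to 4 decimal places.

P(Weather=rainy) = 0.074 + 0.087 + 0.104 + 0.114 = 0.379; P(Traffic=heavy | Weather=rainy) = 0.104/0.379 = 0.27441.
P(Weather=foggy) = 0.014 + 0.111 + 0.123 + 0.023 = 0.271; P(Traffic=heavy | Weather=foggy) = 0.123/0.271 = 0.45387.
Difference = -0.1795.

-0.1795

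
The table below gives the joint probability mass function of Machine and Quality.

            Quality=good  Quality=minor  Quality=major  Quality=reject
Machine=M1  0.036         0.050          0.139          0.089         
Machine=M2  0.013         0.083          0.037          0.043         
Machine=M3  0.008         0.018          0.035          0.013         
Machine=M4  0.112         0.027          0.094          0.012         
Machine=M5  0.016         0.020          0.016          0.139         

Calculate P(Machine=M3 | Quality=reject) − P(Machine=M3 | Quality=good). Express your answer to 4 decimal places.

0.0007

P(Quality=reject) = 0.089 + 0.043 + 0.013 + 0.012 + 0.139 = 0.296; P(Machine=M3 | Quality=reject) = 0.013/0.296 = 0.04392.
P(Quality=good) = 0.036 + 0.013 + 0.008 + 0.112 + 0.016 = 0.185; P(Machine=M3 | Quality=good) = 0.008/0.185 = 0.04324.
Difference = 0.0007.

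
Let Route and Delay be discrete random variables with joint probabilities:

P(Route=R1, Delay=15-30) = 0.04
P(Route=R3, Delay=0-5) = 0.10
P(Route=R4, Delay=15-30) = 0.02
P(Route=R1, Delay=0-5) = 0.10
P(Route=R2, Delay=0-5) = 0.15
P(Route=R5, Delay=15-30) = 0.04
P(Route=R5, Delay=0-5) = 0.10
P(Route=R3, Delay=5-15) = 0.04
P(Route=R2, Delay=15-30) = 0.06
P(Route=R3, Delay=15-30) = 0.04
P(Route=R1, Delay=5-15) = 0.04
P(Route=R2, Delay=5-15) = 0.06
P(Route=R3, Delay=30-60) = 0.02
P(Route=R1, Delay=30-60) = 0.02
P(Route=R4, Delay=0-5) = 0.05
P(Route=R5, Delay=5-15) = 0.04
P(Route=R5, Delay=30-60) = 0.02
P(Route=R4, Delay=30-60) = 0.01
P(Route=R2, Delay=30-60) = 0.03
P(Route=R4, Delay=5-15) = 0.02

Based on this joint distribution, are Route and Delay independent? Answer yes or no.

Every cell satisfies P(Route,Delay) = P(Route)·P(Delay). For instance P(Route=R3) = 0.20, P(Delay=5-15) = 0.20, and 0.20×0.20 = 0.04 matches the joint entry. So Route and Delay are independent.

yes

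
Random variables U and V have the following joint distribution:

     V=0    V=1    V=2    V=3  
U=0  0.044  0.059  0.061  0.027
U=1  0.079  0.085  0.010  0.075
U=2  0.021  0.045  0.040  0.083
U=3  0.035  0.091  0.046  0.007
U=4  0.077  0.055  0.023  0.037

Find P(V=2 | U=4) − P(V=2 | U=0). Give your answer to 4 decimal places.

-0.1996

P(U=4) = 0.077 + 0.055 + 0.023 + 0.037 = 0.192; P(V=2 | U=4) = 0.023/0.192 = 0.11979.
P(U=0) = 0.044 + 0.059 + 0.061 + 0.027 = 0.191; P(V=2 | U=0) = 0.061/0.191 = 0.31937.
Difference = -0.1996.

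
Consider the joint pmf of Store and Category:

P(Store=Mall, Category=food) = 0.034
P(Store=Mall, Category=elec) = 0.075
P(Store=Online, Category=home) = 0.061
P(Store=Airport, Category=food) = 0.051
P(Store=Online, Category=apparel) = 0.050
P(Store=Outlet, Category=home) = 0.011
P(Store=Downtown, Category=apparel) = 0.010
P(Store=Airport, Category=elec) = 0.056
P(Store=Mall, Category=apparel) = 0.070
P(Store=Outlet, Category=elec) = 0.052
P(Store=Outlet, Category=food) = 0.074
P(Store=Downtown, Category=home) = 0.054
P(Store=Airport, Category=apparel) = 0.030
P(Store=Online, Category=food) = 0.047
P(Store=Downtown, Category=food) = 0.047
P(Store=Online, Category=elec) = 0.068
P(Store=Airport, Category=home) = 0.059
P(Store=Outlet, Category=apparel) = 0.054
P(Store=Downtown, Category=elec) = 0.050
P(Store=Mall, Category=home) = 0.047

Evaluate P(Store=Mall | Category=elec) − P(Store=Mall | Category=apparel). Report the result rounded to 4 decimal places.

P(Category=elec) = 0.050 + 0.075 + 0.056 + 0.052 + 0.068 = 0.301; P(Store=Mall | Category=elec) = 0.075/0.301 = 0.24917.
P(Category=apparel) = 0.010 + 0.070 + 0.030 + 0.054 + 0.050 = 0.214; P(Store=Mall | Category=apparel) = 0.070/0.214 = 0.32710.
Difference = -0.0779.

-0.0779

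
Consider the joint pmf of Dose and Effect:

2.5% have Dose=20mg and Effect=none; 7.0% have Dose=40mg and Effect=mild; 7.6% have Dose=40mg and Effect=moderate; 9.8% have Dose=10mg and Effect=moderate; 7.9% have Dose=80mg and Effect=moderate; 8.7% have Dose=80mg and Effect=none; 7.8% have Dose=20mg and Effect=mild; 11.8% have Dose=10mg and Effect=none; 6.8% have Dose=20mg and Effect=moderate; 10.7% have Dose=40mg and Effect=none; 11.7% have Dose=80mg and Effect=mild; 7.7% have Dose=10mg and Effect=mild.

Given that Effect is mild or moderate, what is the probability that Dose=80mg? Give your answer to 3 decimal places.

0.296

P(Effect=mild) = 0.077 + 0.078 + 0.070 + 0.117 = 0.342.
P(Effect=moderate) = 0.098 + 0.068 + 0.076 + 0.079 = 0.321.
P(Effect ∈ {mild, moderate}) = 0.342 + 0.321 = 0.663; P(Dose=80mg, Effect ∈ {mild, moderate}) = 0.117 + 0.079 = 0.196.
P(Dose=80mg | Effect ∈ {mild, moderate}) = 0.196/0.663 = 0.296.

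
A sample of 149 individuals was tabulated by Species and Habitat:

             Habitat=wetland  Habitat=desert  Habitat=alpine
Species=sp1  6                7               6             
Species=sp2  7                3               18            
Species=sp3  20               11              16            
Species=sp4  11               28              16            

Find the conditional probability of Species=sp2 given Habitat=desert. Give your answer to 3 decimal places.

0.061

Total with Habitat=desert: 7 + 3 + 11 + 28 = 49.
P(Species=sp2 | Habitat=desert) = 3/49 = 0.061.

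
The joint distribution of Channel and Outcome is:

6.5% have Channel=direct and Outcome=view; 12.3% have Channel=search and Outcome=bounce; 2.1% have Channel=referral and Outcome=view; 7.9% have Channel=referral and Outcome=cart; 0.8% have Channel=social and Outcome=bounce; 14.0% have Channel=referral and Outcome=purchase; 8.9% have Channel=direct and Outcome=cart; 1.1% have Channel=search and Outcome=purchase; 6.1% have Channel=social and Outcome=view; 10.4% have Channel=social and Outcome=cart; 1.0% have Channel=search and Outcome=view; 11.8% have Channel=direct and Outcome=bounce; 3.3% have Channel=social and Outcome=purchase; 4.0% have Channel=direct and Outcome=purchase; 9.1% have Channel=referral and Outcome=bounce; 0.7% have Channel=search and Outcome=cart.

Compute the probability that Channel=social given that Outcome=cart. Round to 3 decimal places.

0.373

P(Outcome=cart) = 0.007 + 0.104 + 0.089 + 0.079 = 0.279.
P(Channel=social | Outcome=cart) = 0.104/0.279 = 0.373.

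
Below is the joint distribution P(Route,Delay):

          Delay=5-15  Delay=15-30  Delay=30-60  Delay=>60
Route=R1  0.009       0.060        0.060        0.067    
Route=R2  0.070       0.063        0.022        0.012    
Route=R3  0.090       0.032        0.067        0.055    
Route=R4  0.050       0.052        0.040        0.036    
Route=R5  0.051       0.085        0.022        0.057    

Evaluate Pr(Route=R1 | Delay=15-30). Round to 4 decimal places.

P(Delay=15-30) = 0.060 + 0.063 + 0.032 + 0.052 + 0.085 = 0.292.
P(Route=R1 | Delay=15-30) = 0.060/0.292 = 0.2055.

0.2055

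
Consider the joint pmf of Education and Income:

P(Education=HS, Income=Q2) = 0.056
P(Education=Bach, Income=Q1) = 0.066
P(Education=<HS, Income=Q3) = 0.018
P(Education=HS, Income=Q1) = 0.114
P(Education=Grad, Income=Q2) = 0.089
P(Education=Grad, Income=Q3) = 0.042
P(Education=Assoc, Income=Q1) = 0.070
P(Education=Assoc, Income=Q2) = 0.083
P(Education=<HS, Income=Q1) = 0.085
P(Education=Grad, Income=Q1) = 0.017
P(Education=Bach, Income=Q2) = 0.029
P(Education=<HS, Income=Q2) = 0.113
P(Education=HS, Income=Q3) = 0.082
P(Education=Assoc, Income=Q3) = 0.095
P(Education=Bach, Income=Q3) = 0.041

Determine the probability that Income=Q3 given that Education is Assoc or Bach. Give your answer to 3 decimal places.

0.354

P(Education=Assoc) = 0.070 + 0.083 + 0.095 = 0.248.
P(Education=Bach) = 0.066 + 0.029 + 0.041 = 0.136.
P(Education ∈ {Assoc, Bach}) = 0.248 + 0.136 = 0.384; P(Income=Q3, Education ∈ {Assoc, Bach}) = 0.095 + 0.041 = 0.136.
P(Income=Q3 | Education ∈ {Assoc, Bach}) = 0.136/0.384 = 0.354.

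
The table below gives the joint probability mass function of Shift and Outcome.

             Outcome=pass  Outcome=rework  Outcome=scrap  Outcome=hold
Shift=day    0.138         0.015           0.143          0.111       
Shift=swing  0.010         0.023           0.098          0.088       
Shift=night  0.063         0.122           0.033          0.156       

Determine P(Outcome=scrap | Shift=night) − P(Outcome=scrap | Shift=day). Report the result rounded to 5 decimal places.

P(Shift=night) = 0.063 + 0.122 + 0.033 + 0.156 = 0.374; P(Outcome=scrap | Shift=night) = 0.033/0.374 = 0.088235.
P(Shift=day) = 0.138 + 0.015 + 0.143 + 0.111 = 0.407; P(Outcome=scrap | Shift=day) = 0.143/0.407 = 0.351351.
Difference = -0.26312.

-0.26312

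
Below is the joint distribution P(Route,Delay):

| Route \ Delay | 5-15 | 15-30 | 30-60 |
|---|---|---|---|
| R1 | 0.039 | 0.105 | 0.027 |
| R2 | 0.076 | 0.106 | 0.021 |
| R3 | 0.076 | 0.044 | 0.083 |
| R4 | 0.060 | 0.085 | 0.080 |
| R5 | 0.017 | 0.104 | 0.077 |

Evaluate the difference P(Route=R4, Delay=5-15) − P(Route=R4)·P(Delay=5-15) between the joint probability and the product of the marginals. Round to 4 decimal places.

-0.0003

P(Route=R4) = 0.060 + 0.085 + 0.080 = 0.225.
P(Delay=5-15) = 0.039 + 0.076 + 0.076 + 0.060 + 0.017 = 0.268.
P(Route=R4, Delay=5-15) − P(Route=R4)P(Delay=5-15) = 0.060 − 0.225×0.268 = -0.0003.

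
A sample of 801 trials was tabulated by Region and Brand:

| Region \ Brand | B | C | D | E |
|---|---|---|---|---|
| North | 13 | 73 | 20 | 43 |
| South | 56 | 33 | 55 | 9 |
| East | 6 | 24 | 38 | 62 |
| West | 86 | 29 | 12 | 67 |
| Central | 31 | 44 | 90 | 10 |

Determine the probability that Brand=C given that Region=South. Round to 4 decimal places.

Total with Region=South: 56 + 33 + 55 + 9 = 153.
P(Brand=C | Region=South) = 33/153 = 0.2157.

0.2157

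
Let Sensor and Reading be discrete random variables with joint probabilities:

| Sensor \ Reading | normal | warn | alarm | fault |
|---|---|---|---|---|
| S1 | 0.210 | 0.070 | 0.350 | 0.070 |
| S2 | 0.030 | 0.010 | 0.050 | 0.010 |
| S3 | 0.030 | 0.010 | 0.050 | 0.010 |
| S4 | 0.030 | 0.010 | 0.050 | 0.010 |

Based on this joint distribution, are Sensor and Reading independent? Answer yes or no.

Every cell satisfies P(Sensor,Reading) = P(Sensor)·P(Reading). For instance P(Sensor=S2) = 0.100, P(Reading=normal) = 0.300, and 0.100×0.300 = 0.030 matches the joint entry. So Sensor and Reading are independent.

yes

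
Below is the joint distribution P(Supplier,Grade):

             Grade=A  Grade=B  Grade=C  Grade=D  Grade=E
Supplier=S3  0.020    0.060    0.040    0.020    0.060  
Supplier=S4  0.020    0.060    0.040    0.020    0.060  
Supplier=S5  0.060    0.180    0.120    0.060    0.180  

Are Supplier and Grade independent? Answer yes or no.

yes

Every cell satisfies P(Supplier,Grade) = P(Supplier)·P(Grade). For instance P(Supplier=S4) = 0.200, P(Grade=B) = 0.300, and 0.200×0.300 = 0.060 matches the joint entry. So Supplier and Grade are independent.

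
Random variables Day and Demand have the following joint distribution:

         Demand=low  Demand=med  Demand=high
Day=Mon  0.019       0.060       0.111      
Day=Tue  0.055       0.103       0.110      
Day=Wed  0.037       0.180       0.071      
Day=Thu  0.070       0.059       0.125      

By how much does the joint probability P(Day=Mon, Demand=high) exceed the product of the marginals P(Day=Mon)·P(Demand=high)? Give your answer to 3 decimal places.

0.032

P(Day=Mon) = 0.019 + 0.060 + 0.111 = 0.190.
P(Demand=high) = 0.111 + 0.110 + 0.071 + 0.125 = 0.417.
P(Day=Mon, Demand=high) − P(Day=Mon)P(Demand=high) = 0.111 − 0.190×0.417 = 0.032.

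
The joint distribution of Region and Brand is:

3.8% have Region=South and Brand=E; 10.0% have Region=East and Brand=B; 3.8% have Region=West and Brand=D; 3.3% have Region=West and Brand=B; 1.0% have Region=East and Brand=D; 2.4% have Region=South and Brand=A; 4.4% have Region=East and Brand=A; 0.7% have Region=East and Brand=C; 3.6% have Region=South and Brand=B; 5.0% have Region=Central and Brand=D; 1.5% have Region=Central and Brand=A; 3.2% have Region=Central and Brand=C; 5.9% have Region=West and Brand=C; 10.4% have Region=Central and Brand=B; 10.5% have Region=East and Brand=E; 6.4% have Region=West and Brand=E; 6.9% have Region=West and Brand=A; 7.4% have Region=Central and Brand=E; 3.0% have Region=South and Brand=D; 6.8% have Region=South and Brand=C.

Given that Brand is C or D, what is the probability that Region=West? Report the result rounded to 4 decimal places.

P(Brand=C) = 0.068 + 0.007 + 0.059 + 0.032 = 0.166.
P(Brand=D) = 0.030 + 0.010 + 0.038 + 0.050 = 0.128.
P(Brand ∈ {C, D}) = 0.166 + 0.128 = 0.294; P(Region=West, Brand ∈ {C, D}) = 0.059 + 0.038 = 0.097.
P(Region=West | Brand ∈ {C, D}) = 0.097/0.294 = 0.3299.

0.3299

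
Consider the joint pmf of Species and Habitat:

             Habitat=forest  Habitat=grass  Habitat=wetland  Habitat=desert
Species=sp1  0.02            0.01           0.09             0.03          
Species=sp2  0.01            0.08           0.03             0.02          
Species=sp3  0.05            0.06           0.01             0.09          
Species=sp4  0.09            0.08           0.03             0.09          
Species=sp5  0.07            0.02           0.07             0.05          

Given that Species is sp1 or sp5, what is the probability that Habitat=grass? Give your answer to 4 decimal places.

P(Species=sp1) = 0.02 + 0.01 + 0.09 + 0.03 = 0.15.
P(Species=sp5) = 0.07 + 0.02 + 0.07 + 0.05 = 0.21.
P(Species ∈ {sp1, sp5}) = 0.15 + 0.21 = 0.36; P(Habitat=grass, Species ∈ {sp1, sp5}) = 0.01 + 0.02 = 0.03.
P(Habitat=grass | Species ∈ {sp1, sp5}) = 0.03/0.36 = 0.0833.

0.0833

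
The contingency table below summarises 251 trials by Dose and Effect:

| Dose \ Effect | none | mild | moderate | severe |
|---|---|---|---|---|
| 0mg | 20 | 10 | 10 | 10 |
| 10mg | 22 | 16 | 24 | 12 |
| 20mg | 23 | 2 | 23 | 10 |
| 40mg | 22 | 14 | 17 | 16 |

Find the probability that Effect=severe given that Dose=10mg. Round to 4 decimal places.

0.1622

Total with Dose=10mg: 22 + 16 + 24 + 12 = 74.
P(Effect=severe | Dose=10mg) = 12/74 = 0.1622.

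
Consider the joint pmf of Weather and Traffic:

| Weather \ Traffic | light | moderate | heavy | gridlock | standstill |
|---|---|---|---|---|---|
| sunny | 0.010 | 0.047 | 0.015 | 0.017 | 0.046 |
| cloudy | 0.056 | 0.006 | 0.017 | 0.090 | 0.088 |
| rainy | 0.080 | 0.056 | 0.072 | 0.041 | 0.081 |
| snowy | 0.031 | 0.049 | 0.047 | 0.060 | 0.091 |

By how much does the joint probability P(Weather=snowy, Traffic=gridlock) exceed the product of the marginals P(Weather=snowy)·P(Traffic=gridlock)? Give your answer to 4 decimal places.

P(Weather=snowy) = 0.031 + 0.049 + 0.047 + 0.060 + 0.091 = 0.278.
P(Traffic=gridlock) = 0.017 + 0.090 + 0.041 + 0.060 = 0.208.
P(Weather=snowy, Traffic=gridlock) − P(Weather=snowy)P(Traffic=gridlock) = 0.060 − 0.278×0.208 = 0.0022.

0.0022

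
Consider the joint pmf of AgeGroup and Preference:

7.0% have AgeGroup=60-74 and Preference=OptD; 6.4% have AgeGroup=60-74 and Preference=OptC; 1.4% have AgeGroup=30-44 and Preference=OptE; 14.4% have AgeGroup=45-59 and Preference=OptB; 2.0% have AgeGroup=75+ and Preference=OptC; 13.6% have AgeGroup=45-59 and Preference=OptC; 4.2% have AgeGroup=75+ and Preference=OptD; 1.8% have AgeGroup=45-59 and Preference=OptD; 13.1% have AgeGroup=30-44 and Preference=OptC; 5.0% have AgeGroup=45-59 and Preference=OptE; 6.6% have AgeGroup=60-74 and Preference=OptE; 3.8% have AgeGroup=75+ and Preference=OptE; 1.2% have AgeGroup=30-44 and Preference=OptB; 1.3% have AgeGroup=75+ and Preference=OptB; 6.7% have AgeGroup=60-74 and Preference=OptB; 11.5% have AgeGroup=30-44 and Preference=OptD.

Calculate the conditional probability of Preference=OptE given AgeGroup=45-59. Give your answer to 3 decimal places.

P(AgeGroup=45-59) = 0.144 + 0.136 + 0.018 + 0.050 = 0.348.
P(Preference=OptE | AgeGroup=45-59) = 0.050/0.348 = 0.144.

0.144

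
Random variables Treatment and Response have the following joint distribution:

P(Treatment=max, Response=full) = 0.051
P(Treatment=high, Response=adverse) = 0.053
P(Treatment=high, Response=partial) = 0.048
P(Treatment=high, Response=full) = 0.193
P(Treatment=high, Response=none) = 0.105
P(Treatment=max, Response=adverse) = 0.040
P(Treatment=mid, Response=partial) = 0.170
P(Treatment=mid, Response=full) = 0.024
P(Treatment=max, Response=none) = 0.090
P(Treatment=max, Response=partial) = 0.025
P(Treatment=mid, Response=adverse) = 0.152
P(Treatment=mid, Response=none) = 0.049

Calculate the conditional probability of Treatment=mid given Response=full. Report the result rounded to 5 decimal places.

0.08955

P(Response=full) = 0.024 + 0.193 + 0.051 = 0.268.
P(Treatment=mid | Response=full) = 0.024/0.268 = 0.08955.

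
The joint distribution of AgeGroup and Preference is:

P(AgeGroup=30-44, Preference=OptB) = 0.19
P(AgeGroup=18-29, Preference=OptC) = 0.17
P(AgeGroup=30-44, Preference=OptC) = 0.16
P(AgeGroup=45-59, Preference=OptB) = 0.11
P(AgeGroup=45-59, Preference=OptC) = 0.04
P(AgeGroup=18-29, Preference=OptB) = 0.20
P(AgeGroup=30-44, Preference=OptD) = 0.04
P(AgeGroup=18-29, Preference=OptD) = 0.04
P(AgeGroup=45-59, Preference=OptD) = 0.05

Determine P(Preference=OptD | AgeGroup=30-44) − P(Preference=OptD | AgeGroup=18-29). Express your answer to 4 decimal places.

0.0050

P(AgeGroup=30-44) = 0.19 + 0.16 + 0.04 = 0.39; P(Preference=OptD | AgeGroup=30-44) = 0.04/0.39 = 0.10256.
P(AgeGroup=18-29) = 0.20 + 0.17 + 0.04 = 0.41; P(Preference=OptD | AgeGroup=18-29) = 0.04/0.41 = 0.09756.
Difference = 0.0050.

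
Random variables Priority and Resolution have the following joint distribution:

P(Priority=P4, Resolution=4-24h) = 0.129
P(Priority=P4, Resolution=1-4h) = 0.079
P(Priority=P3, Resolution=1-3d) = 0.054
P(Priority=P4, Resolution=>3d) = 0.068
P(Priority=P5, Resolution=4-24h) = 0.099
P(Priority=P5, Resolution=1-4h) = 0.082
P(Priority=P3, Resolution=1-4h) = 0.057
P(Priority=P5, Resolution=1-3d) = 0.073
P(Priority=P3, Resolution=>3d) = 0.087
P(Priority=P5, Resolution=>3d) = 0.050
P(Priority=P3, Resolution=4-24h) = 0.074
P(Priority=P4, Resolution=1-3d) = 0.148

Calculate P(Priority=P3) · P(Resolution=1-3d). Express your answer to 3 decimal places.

P(Priority=P3) = 0.057 + 0.074 + 0.054 + 0.087 = 0.272.
P(Resolution=1-3d) = 0.054 + 0.148 + 0.073 = 0.275.
Product: 0.272 × 0.275 = 0.075.

0.075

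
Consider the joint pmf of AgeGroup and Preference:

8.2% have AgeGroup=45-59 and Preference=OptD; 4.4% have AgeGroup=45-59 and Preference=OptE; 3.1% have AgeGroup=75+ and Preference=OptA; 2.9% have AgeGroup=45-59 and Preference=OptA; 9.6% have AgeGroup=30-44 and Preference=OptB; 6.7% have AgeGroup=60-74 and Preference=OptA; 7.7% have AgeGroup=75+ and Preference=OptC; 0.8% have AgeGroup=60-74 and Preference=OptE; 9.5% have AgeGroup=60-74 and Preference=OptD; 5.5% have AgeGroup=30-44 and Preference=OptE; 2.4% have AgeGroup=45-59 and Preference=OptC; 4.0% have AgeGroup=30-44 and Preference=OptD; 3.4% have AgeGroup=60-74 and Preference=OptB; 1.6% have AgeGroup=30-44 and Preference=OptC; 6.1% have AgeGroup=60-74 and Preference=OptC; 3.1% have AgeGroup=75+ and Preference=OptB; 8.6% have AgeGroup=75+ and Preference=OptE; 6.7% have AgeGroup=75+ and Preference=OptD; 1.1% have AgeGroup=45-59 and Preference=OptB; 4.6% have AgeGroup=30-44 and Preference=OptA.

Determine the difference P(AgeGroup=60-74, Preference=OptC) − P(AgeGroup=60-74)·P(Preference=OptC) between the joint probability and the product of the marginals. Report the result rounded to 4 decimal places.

0.0138

P(AgeGroup=60-74) = 0.067 + 0.034 + 0.061 + 0.095 + 0.008 = 0.265.
P(Preference=OptC) = 0.016 + 0.024 + 0.061 + 0.077 = 0.178.
P(AgeGroup=60-74, Preference=OptC) − P(AgeGroup=60-74)P(Preference=OptC) = 0.061 − 0.265×0.178 = 0.0138.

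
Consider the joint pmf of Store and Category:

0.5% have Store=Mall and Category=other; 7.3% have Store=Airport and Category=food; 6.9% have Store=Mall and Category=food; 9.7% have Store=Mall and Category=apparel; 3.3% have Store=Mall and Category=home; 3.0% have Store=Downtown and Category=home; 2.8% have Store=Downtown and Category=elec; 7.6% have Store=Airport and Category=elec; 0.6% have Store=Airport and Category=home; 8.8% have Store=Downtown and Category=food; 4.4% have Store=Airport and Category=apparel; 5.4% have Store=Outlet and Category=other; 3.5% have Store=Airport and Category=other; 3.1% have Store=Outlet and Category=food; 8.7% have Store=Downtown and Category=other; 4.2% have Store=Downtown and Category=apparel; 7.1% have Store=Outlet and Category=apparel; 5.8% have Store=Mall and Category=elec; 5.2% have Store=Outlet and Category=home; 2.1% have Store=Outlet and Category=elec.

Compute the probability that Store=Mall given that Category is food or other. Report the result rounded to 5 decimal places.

0.16742

P(Category=food) = 0.088 + 0.069 + 0.073 + 0.031 = 0.261.
P(Category=other) = 0.087 + 0.005 + 0.035 + 0.054 = 0.181.
P(Category ∈ {food, other}) = 0.261 + 0.181 = 0.442; P(Store=Mall, Category ∈ {food, other}) = 0.069 + 0.005 = 0.074.
P(Store=Mall | Category ∈ {food, other}) = 0.074/0.442 = 0.16742.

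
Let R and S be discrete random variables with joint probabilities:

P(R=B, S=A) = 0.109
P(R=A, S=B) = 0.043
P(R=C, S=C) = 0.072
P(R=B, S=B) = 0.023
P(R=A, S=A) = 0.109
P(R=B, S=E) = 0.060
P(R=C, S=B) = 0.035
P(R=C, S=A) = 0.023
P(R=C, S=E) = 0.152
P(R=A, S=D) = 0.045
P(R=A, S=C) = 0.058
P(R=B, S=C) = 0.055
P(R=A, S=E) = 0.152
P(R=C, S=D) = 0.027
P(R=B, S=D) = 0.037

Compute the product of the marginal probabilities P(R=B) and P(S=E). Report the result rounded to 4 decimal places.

0.1034

P(R=B) = 0.109 + 0.023 + 0.055 + 0.037 + 0.060 = 0.284.
P(S=E) = 0.152 + 0.060 + 0.152 = 0.364.
Product: 0.284 × 0.364 = 0.1034.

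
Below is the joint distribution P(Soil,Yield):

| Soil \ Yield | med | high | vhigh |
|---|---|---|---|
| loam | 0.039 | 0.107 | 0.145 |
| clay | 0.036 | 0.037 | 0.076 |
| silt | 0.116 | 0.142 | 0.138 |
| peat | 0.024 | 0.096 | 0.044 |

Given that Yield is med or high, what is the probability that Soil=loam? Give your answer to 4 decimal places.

P(Yield=med) = 0.039 + 0.036 + 0.116 + 0.024 = 0.215.
P(Yield=high) = 0.107 + 0.037 + 0.142 + 0.096 = 0.382.
P(Yield ∈ {med, high}) = 0.215 + 0.382 = 0.597; P(Soil=loam, Yield ∈ {med, high}) = 0.039 + 0.107 = 0.146.
P(Soil=loam | Yield ∈ {med, high}) = 0.146/0.597 = 0.2446.

0.2446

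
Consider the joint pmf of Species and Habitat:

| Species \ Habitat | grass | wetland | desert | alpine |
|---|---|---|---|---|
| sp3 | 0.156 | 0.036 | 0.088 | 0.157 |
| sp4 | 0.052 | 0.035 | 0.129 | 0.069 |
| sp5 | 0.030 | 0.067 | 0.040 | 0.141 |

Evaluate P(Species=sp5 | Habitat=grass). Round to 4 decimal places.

0.1261

P(Habitat=grass) = 0.156 + 0.052 + 0.030 = 0.238.
P(Species=sp5 | Habitat=grass) = 0.030/0.238 = 0.1261.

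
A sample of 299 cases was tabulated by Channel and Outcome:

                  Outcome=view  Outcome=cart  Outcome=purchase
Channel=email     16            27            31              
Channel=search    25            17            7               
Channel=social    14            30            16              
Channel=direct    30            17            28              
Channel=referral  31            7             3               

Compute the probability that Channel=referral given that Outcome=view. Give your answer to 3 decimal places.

Total with Outcome=view: 16 + 25 + 14 + 30 + 31 = 116.
P(Channel=referral | Outcome=view) = 31/116 = 0.267.

0.267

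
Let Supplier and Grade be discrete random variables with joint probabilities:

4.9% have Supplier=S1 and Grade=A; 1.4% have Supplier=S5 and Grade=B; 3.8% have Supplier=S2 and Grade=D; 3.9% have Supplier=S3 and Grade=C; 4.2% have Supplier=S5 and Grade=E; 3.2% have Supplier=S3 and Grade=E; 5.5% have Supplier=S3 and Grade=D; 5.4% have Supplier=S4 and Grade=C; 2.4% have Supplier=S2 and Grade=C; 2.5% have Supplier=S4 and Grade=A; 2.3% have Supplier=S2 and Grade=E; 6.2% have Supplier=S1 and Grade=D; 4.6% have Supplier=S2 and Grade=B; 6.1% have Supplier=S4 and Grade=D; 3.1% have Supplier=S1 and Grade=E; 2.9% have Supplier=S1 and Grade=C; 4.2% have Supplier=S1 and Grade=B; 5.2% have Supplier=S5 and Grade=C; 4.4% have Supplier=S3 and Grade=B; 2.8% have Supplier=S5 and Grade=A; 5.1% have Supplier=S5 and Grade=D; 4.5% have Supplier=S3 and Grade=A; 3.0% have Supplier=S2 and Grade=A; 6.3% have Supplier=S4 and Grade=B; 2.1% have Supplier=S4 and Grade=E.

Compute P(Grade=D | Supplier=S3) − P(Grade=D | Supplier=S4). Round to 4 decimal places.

-0.0165

P(Supplier=S3) = 0.045 + 0.044 + 0.039 + 0.055 + 0.032 = 0.215; P(Grade=D | Supplier=S3) = 0.055/0.215 = 0.25581.
P(Supplier=S4) = 0.025 + 0.063 + 0.054 + 0.061 + 0.021 = 0.224; P(Grade=D | Supplier=S4) = 0.061/0.224 = 0.27232.
Difference = -0.0165.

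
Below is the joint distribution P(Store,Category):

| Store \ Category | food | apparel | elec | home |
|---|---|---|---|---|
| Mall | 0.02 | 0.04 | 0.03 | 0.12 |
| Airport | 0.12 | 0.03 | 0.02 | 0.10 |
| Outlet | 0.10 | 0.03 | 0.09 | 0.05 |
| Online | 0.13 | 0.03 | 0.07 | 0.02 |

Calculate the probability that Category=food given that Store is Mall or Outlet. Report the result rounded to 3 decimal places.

0.250

P(Store=Mall) = 0.02 + 0.04 + 0.03 + 0.12 = 0.21.
P(Store=Outlet) = 0.10 + 0.03 + 0.09 + 0.05 = 0.27.
P(Store ∈ {Mall, Outlet}) = 0.21 + 0.27 = 0.48; P(Category=food, Store ∈ {Mall, Outlet}) = 0.02 + 0.10 = 0.12.
P(Category=food | Store ∈ {Mall, Outlet}) = 0.12/0.48 = 0.250.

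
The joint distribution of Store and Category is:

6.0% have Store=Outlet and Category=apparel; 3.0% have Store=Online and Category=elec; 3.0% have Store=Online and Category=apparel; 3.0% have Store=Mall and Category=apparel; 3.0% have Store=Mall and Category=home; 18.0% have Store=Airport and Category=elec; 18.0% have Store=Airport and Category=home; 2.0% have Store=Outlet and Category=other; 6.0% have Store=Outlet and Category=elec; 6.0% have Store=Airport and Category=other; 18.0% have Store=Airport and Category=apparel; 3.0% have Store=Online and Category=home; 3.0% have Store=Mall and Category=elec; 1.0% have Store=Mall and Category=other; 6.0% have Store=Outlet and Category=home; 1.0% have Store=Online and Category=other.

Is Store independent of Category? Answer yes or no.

yes

Every cell satisfies P(Store,Category) = P(Store)·P(Category). For instance P(Store=Outlet) = 0.200, P(Category=apparel) = 0.300, and 0.200×0.300 = 0.060 matches the joint entry. So Store and Category are independent.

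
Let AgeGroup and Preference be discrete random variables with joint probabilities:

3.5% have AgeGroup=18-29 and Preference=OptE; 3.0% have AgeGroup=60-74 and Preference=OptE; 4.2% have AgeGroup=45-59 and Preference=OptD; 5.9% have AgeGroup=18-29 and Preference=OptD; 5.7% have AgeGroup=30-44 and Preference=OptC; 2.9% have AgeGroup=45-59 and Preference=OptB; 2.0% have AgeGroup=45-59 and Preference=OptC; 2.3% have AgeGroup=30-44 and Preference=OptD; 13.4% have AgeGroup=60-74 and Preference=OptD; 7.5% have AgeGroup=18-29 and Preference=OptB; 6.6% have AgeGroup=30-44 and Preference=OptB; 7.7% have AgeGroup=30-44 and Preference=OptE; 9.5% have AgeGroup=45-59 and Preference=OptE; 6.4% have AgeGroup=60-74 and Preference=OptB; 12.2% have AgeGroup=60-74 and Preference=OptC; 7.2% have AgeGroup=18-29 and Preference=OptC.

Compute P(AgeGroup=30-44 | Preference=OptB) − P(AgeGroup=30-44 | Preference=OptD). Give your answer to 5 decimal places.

P(Preference=OptB) = 0.075 + 0.066 + 0.029 + 0.064 = 0.234; P(AgeGroup=30-44 | Preference=OptB) = 0.066/0.234 = 0.282051.
P(Preference=OptD) = 0.059 + 0.023 + 0.042 + 0.134 = 0.258; P(AgeGroup=30-44 | Preference=OptD) = 0.023/0.258 = 0.089147.
Difference = 0.19290.

0.19290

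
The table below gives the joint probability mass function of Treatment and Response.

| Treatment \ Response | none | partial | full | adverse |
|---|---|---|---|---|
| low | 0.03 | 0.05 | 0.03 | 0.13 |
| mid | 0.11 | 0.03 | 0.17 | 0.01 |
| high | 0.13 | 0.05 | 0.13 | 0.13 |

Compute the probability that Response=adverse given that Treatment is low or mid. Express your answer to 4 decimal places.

0.2500

P(Treatment=low) = 0.03 + 0.05 + 0.03 + 0.13 = 0.24.
P(Treatment=mid) = 0.11 + 0.03 + 0.17 + 0.01 = 0.32.
P(Treatment ∈ {low, mid}) = 0.24 + 0.32 = 0.56; P(Response=adverse, Treatment ∈ {low, mid}) = 0.13 + 0.01 = 0.14.
P(Response=adverse | Treatment ∈ {low, mid}) = 0.14/0.56 = 0.2500.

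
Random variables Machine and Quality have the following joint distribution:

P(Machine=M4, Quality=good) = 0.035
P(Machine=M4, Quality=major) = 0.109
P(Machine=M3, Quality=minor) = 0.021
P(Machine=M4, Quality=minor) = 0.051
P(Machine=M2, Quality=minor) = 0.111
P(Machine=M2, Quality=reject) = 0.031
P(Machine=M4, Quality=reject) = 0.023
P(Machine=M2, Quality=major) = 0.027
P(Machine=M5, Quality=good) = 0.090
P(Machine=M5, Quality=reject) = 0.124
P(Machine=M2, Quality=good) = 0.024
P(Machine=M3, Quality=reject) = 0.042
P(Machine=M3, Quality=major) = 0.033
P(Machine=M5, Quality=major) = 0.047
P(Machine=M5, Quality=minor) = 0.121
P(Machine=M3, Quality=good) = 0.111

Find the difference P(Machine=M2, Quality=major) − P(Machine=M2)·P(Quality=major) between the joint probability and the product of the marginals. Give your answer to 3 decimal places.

-0.015

P(Machine=M2) = 0.024 + 0.111 + 0.027 + 0.031 = 0.193.
P(Quality=major) = 0.027 + 0.033 + 0.109 + 0.047 = 0.216.
P(Machine=M2, Quality=major) − P(Machine=M2)P(Quality=major) = 0.027 − 0.193×0.216 = -0.015.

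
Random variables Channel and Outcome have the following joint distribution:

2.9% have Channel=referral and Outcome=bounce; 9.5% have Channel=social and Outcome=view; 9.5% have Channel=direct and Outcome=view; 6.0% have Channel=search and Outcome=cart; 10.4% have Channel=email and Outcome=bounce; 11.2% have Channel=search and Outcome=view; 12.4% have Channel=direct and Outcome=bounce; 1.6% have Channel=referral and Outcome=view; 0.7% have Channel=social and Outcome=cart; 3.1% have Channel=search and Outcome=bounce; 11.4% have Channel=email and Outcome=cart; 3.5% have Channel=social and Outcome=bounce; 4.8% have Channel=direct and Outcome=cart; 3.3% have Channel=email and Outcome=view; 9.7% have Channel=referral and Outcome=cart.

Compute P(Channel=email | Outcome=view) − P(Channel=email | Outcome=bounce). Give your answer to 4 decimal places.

-0.2280

P(Outcome=view) = 0.033 + 0.112 + 0.095 + 0.095 + 0.016 = 0.351; P(Channel=email | Outcome=view) = 0.033/0.351 = 0.09402.
P(Outcome=bounce) = 0.104 + 0.031 + 0.035 + 0.124 + 0.029 = 0.323; P(Channel=email | Outcome=bounce) = 0.104/0.323 = 0.32198.
Difference = -0.2280.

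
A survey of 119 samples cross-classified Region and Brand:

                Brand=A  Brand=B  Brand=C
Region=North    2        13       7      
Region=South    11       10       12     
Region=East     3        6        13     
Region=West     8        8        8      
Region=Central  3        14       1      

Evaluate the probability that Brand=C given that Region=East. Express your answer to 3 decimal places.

Total with Region=East: 3 + 6 + 13 = 22.
P(Brand=C | Region=East) = 13/22 = 0.591.

0.591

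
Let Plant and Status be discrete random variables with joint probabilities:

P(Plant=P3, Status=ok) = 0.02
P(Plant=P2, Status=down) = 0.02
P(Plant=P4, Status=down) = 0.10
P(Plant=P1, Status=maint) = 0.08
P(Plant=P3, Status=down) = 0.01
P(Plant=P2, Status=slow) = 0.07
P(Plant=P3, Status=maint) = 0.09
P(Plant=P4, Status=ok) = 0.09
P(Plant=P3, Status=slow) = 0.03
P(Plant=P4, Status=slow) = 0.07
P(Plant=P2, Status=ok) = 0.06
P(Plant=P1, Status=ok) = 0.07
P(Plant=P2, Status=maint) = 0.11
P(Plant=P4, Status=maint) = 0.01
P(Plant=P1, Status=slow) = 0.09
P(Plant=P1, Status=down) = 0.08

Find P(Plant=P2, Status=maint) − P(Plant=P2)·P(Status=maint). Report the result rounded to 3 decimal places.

0.035

P(Plant=P2) = 0.06 + 0.07 + 0.02 + 0.11 = 0.26.
P(Status=maint) = 0.08 + 0.11 + 0.09 + 0.01 = 0.29.
P(Plant=P2, Status=maint) − P(Plant=P2)P(Status=maint) = 0.11 − 0.26×0.29 = 0.035.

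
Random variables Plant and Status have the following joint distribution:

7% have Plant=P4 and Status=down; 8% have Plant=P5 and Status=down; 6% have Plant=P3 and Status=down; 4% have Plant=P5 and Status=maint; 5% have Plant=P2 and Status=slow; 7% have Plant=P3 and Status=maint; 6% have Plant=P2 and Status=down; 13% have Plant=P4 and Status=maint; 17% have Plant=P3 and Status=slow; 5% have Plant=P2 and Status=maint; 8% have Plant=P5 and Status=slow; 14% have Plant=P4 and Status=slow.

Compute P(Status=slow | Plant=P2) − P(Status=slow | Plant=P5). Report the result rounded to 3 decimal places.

P(Plant=P2) = 0.05 + 0.06 + 0.05 = 0.16; P(Status=slow | Plant=P2) = 0.05/0.16 = 0.3125.
P(Plant=P5) = 0.08 + 0.08 + 0.04 = 0.20; P(Status=slow | Plant=P5) = 0.08/0.20 = 0.4000.
Difference = -0.088.

-0.088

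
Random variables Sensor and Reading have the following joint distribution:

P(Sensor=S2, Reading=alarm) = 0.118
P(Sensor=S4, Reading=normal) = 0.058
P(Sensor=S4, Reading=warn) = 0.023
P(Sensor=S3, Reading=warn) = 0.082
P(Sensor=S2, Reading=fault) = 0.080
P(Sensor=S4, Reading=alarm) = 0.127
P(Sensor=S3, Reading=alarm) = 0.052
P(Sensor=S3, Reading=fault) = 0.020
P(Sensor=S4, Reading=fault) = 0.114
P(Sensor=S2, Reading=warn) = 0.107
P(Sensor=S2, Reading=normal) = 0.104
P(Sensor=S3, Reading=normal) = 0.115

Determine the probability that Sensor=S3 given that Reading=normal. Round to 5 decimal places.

0.41516

P(Reading=normal) = 0.104 + 0.115 + 0.058 = 0.277.
P(Sensor=S3 | Reading=normal) = 0.115/0.277 = 0.41516.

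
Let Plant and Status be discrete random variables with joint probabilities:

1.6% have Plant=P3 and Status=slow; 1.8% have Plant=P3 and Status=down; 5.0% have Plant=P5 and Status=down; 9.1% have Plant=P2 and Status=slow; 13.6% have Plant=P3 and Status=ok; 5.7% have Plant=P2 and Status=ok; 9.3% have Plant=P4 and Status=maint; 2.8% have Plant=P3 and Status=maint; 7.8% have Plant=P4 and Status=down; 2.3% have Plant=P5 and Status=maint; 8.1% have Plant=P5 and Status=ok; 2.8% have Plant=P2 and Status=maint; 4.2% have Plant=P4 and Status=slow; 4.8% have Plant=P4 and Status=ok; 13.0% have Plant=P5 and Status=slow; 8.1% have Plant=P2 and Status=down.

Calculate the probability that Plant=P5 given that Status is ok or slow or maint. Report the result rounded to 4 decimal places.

P(Status=ok) = 0.057 + 0.136 + 0.048 + 0.081 = 0.322.
P(Status=slow) = 0.091 + 0.016 + 0.042 + 0.130 = 0.279.
P(Status=maint) = 0.028 + 0.028 + 0.093 + 0.023 = 0.172.
P(Status ∈ {ok, slow, maint}) = 0.322 + 0.279 + 0.172 = 0.773; P(Plant=P5, Status ∈ {ok, slow, maint}) = 0.081 + 0.130 + 0.023 = 0.234.
P(Plant=P5 | Status ∈ {ok, slow, maint}) = 0.234/0.773 = 0.3027.

0.3027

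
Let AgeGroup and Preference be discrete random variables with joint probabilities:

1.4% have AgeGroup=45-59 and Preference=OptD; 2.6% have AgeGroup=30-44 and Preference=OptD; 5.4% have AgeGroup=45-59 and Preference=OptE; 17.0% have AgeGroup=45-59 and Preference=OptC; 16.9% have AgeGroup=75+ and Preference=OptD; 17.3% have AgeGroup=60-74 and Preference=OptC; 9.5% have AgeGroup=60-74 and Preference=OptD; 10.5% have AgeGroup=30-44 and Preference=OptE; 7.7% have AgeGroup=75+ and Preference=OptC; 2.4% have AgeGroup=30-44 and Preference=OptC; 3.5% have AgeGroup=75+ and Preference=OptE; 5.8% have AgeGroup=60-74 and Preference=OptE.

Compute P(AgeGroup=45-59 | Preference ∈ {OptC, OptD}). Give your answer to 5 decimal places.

0.24599

P(Preference=OptC) = 0.024 + 0.170 + 0.173 + 0.077 = 0.444.
P(Preference=OptD) = 0.026 + 0.014 + 0.095 + 0.169 = 0.304.
P(Preference ∈ {OptC, OptD}) = 0.444 + 0.304 = 0.748; P(AgeGroup=45-59, Preference ∈ {OptC, OptD}) = 0.170 + 0.014 = 0.184.
P(AgeGroup=45-59 | Preference ∈ {OptC, OptD}) = 0.184/0.748 = 0.24599.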